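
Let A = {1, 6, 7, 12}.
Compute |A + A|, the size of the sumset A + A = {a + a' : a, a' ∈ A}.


A + A = {a + a' : a, a' ∈ A}; |A| = 4.
General bounds: 2|A| - 1 ≤ |A + A| ≤ |A|(|A|+1)/2, i.e. 7 ≤ |A + A| ≤ 10.
Lower bound 2|A|-1 is attained iff A is an arithmetic progression.
Enumerate sums a + a' for a ≤ a' (symmetric, so this suffices):
a = 1: 1+1=2, 1+6=7, 1+7=8, 1+12=13
a = 6: 6+6=12, 6+7=13, 6+12=18
a = 7: 7+7=14, 7+12=19
a = 12: 12+12=24
Distinct sums: {2, 7, 8, 12, 13, 14, 18, 19, 24}
|A + A| = 9

|A + A| = 9


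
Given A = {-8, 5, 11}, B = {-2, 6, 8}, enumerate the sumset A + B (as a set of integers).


A + B = {a + b : a ∈ A, b ∈ B}.
Enumerate all |A|·|B| = 3·3 = 9 pairs (a, b) and collect distinct sums.
a = -8: -8+-2=-10, -8+6=-2, -8+8=0
a = 5: 5+-2=3, 5+6=11, 5+8=13
a = 11: 11+-2=9, 11+6=17, 11+8=19
Collecting distinct sums: A + B = {-10, -2, 0, 3, 9, 11, 13, 17, 19}
|A + B| = 9

A + B = {-10, -2, 0, 3, 9, 11, 13, 17, 19}


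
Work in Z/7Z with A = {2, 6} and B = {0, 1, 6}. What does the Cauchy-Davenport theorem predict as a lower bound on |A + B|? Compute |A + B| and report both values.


Cauchy-Davenport: |A + B| ≥ min(p, |A| + |B| - 1) for A, B nonempty in Z/pZ.
|A| = 2, |B| = 3, p = 7.
CD lower bound = min(7, 2 + 3 - 1) = min(7, 4) = 4.
Compute A + B mod 7 directly:
a = 2: 2+0=2, 2+1=3, 2+6=1
a = 6: 6+0=6, 6+1=0, 6+6=5
A + B = {0, 1, 2, 3, 5, 6}, so |A + B| = 6.
Verify: 6 ≥ 4? Yes ✓.

CD lower bound = 4, actual |A + B| = 6.


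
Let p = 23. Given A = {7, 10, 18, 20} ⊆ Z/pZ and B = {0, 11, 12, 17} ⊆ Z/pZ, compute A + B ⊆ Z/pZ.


Work in Z/23Z: reduce every sum a + b modulo 23.
Enumerate all 16 pairs:
a = 7: 7+0=7, 7+11=18, 7+12=19, 7+17=1
a = 10: 10+0=10, 10+11=21, 10+12=22, 10+17=4
a = 18: 18+0=18, 18+11=6, 18+12=7, 18+17=12
a = 20: 20+0=20, 20+11=8, 20+12=9, 20+17=14
Distinct residues collected: {1, 4, 6, 7, 8, 9, 10, 12, 14, 18, 19, 20, 21, 22}
|A + B| = 14 (out of 23 total residues).

A + B = {1, 4, 6, 7, 8, 9, 10, 12, 14, 18, 19, 20, 21, 22}


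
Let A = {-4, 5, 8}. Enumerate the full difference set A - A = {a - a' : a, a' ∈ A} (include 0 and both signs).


A - A = {a - a' : a, a' ∈ A}.
Compute a - a' for each ordered pair (a, a'):
a = -4: -4--4=0, -4-5=-9, -4-8=-12
a = 5: 5--4=9, 5-5=0, 5-8=-3
a = 8: 8--4=12, 8-5=3, 8-8=0
Collecting distinct values (and noting 0 appears from a-a):
A - A = {-12, -9, -3, 0, 3, 9, 12}
|A - A| = 7

A - A = {-12, -9, -3, 0, 3, 9, 12}


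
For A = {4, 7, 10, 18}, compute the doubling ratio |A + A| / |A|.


|A| = 4.
Compute A + A by enumerating all 16 pairs.
A + A = {8, 11, 14, 17, 20, 22, 25, 28, 36}, so |A + A| = 9.
K = |A + A| / |A| = 9/4 (already in lowest terms) ≈ 2.2500.
Reference: AP of size 4 gives K = 7/4 ≈ 1.7500; a fully generic set of size 4 gives K ≈ 2.5000.

|A| = 4, |A + A| = 9, K = 9/4.


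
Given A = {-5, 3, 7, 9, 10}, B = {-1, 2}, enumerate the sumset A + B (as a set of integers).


A + B = {a + b : a ∈ A, b ∈ B}.
Enumerate all |A|·|B| = 5·2 = 10 pairs (a, b) and collect distinct sums.
a = -5: -5+-1=-6, -5+2=-3
a = 3: 3+-1=2, 3+2=5
a = 7: 7+-1=6, 7+2=9
a = 9: 9+-1=8, 9+2=11
a = 10: 10+-1=9, 10+2=12
Collecting distinct sums: A + B = {-6, -3, 2, 5, 6, 8, 9, 11, 12}
|A + B| = 9

A + B = {-6, -3, 2, 5, 6, 8, 9, 11, 12}


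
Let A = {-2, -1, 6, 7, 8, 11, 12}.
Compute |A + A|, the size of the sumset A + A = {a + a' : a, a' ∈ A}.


A + A = {a + a' : a, a' ∈ A}; |A| = 7.
General bounds: 2|A| - 1 ≤ |A + A| ≤ |A|(|A|+1)/2, i.e. 13 ≤ |A + A| ≤ 28.
Lower bound 2|A|-1 is attained iff A is an arithmetic progression.
Enumerate sums a + a' for a ≤ a' (symmetric, so this suffices):
a = -2: -2+-2=-4, -2+-1=-3, -2+6=4, -2+7=5, -2+8=6, -2+11=9, -2+12=10
a = -1: -1+-1=-2, -1+6=5, -1+7=6, -1+8=7, -1+11=10, -1+12=11
a = 6: 6+6=12, 6+7=13, 6+8=14, 6+11=17, 6+12=18
a = 7: 7+7=14, 7+8=15, 7+11=18, 7+12=19
a = 8: 8+8=16, 8+11=19, 8+12=20
a = 11: 11+11=22, 11+12=23
a = 12: 12+12=24
Distinct sums: {-4, -3, -2, 4, 5, 6, 7, 9, 10, 11, 12, 13, 14, 15, 16, 17, 18, 19, 20, 22, 23, 24}
|A + A| = 22

|A + A| = 22


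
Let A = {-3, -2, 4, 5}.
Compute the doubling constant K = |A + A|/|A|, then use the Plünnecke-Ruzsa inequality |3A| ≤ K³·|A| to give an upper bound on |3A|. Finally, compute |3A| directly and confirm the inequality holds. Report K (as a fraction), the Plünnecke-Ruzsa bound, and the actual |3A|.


|A| = 4.
Step 1: Compute A + A by enumerating all 16 pairs.
A + A = {-6, -5, -4, 1, 2, 3, 8, 9, 10}, so |A + A| = 9.
Step 2: Doubling constant K = |A + A|/|A| = 9/4 = 9/4 ≈ 2.2500.
Step 3: Plünnecke-Ruzsa gives |3A| ≤ K³·|A| = (2.2500)³ · 4 ≈ 45.5625.
Step 4: Compute 3A = A + A + A directly by enumerating all triples (a,b,c) ∈ A³; |3A| = 16.
Step 5: Check 16 ≤ 45.5625? Yes ✓.

K = 9/4, Plünnecke-Ruzsa bound K³|A| ≈ 45.5625, |3A| = 16, inequality holds.


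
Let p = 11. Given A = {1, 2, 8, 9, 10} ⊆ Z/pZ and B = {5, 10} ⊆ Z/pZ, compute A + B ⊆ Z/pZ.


Work in Z/11Z: reduce every sum a + b modulo 11.
Enumerate all 10 pairs:
a = 1: 1+5=6, 1+10=0
a = 2: 2+5=7, 2+10=1
a = 8: 8+5=2, 8+10=7
a = 9: 9+5=3, 9+10=8
a = 10: 10+5=4, 10+10=9
Distinct residues collected: {0, 1, 2, 3, 4, 6, 7, 8, 9}
|A + B| = 9 (out of 11 total residues).

A + B = {0, 1, 2, 3, 4, 6, 7, 8, 9}


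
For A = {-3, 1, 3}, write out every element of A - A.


A - A = {a - a' : a, a' ∈ A}.
Compute a - a' for each ordered pair (a, a'):
a = -3: -3--3=0, -3-1=-4, -3-3=-6
a = 1: 1--3=4, 1-1=0, 1-3=-2
a = 3: 3--3=6, 3-1=2, 3-3=0
Collecting distinct values (and noting 0 appears from a-a):
A - A = {-6, -4, -2, 0, 2, 4, 6}
|A - A| = 7

A - A = {-6, -4, -2, 0, 2, 4, 6}


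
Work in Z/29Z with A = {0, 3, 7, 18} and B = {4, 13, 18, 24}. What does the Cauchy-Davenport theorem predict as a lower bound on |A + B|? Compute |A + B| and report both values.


Cauchy-Davenport: |A + B| ≥ min(p, |A| + |B| - 1) for A, B nonempty in Z/pZ.
|A| = 4, |B| = 4, p = 29.
CD lower bound = min(29, 4 + 4 - 1) = min(29, 7) = 7.
Compute A + B mod 29 directly:
a = 0: 0+4=4, 0+13=13, 0+18=18, 0+24=24
a = 3: 3+4=7, 3+13=16, 3+18=21, 3+24=27
a = 7: 7+4=11, 7+13=20, 7+18=25, 7+24=2
a = 18: 18+4=22, 18+13=2, 18+18=7, 18+24=13
A + B = {2, 4, 7, 11, 13, 16, 18, 20, 21, 22, 24, 25, 27}, so |A + B| = 13.
Verify: 13 ≥ 7? Yes ✓.

CD lower bound = 7, actual |A + B| = 13.


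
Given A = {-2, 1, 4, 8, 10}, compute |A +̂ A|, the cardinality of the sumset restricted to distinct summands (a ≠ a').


Restricted sumset: A +̂ A = {a + a' : a ∈ A, a' ∈ A, a ≠ a'}.
Equivalently, take A + A and drop any sum 2a that is achievable ONLY as a + a for a ∈ A (i.e. sums representable only with equal summands).
Enumerate pairs (a, a') with a < a' (symmetric, so each unordered pair gives one sum; this covers all a ≠ a'):
  -2 + 1 = -1
  -2 + 4 = 2
  -2 + 8 = 6
  -2 + 10 = 8
  1 + 4 = 5
  1 + 8 = 9
  1 + 10 = 11
  4 + 8 = 12
  4 + 10 = 14
  8 + 10 = 18
Collected distinct sums: {-1, 2, 5, 6, 8, 9, 11, 12, 14, 18}
|A +̂ A| = 10
(Reference bound: |A +̂ A| ≥ 2|A| - 3 for |A| ≥ 2, with |A| = 5 giving ≥ 7.)

|A +̂ A| = 10


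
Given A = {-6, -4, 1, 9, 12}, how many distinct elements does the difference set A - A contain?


A - A = {a - a' : a, a' ∈ A}; |A| = 5.
Bounds: 2|A|-1 ≤ |A - A| ≤ |A|² - |A| + 1, i.e. 9 ≤ |A - A| ≤ 21.
Note: 0 ∈ A - A always (from a - a). The set is symmetric: if d ∈ A - A then -d ∈ A - A.
Enumerate nonzero differences d = a - a' with a > a' (then include -d):
Positive differences: {2, 3, 5, 7, 8, 11, 13, 15, 16, 18}
Full difference set: {0} ∪ (positive diffs) ∪ (negative diffs).
|A - A| = 1 + 2·10 = 21 (matches direct enumeration: 21).

|A - A| = 21


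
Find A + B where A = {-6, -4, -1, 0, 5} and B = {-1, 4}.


A + B = {a + b : a ∈ A, b ∈ B}.
Enumerate all |A|·|B| = 5·2 = 10 pairs (a, b) and collect distinct sums.
a = -6: -6+-1=-7, -6+4=-2
a = -4: -4+-1=-5, -4+4=0
a = -1: -1+-1=-2, -1+4=3
a = 0: 0+-1=-1, 0+4=4
a = 5: 5+-1=4, 5+4=9
Collecting distinct sums: A + B = {-7, -5, -2, -1, 0, 3, 4, 9}
|A + B| = 8

A + B = {-7, -5, -2, -1, 0, 3, 4, 9}


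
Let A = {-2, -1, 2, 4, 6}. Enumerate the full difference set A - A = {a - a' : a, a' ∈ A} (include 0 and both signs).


A - A = {a - a' : a, a' ∈ A}.
Compute a - a' for each ordered pair (a, a'):
a = -2: -2--2=0, -2--1=-1, -2-2=-4, -2-4=-6, -2-6=-8
a = -1: -1--2=1, -1--1=0, -1-2=-3, -1-4=-5, -1-6=-7
a = 2: 2--2=4, 2--1=3, 2-2=0, 2-4=-2, 2-6=-4
a = 4: 4--2=6, 4--1=5, 4-2=2, 4-4=0, 4-6=-2
a = 6: 6--2=8, 6--1=7, 6-2=4, 6-4=2, 6-6=0
Collecting distinct values (and noting 0 appears from a-a):
A - A = {-8, -7, -6, -5, -4, -3, -2, -1, 0, 1, 2, 3, 4, 5, 6, 7, 8}
|A - A| = 17

A - A = {-8, -7, -6, -5, -4, -3, -2, -1, 0, 1, 2, 3, 4, 5, 6, 7, 8}


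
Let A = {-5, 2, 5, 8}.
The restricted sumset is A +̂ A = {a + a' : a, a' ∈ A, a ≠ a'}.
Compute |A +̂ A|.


Restricted sumset: A +̂ A = {a + a' : a ∈ A, a' ∈ A, a ≠ a'}.
Equivalently, take A + A and drop any sum 2a that is achievable ONLY as a + a for a ∈ A (i.e. sums representable only with equal summands).
Enumerate pairs (a, a') with a < a' (symmetric, so each unordered pair gives one sum; this covers all a ≠ a'):
  -5 + 2 = -3
  -5 + 5 = 0
  -5 + 8 = 3
  2 + 5 = 7
  2 + 8 = 10
  5 + 8 = 13
Collected distinct sums: {-3, 0, 3, 7, 10, 13}
|A +̂ A| = 6
(Reference bound: |A +̂ A| ≥ 2|A| - 3 for |A| ≥ 2, with |A| = 4 giving ≥ 5.)

|A +̂ A| = 6


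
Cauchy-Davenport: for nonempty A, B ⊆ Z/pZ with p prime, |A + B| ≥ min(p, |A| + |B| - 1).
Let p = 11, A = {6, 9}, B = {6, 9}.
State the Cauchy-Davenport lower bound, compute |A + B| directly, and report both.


Cauchy-Davenport: |A + B| ≥ min(p, |A| + |B| - 1) for A, B nonempty in Z/pZ.
|A| = 2, |B| = 2, p = 11.
CD lower bound = min(11, 2 + 2 - 1) = min(11, 3) = 3.
Compute A + B mod 11 directly:
a = 6: 6+6=1, 6+9=4
a = 9: 9+6=4, 9+9=7
A + B = {1, 4, 7}, so |A + B| = 3.
Verify: 3 ≥ 3? Yes ✓.

CD lower bound = 3, actual |A + B| = 3.


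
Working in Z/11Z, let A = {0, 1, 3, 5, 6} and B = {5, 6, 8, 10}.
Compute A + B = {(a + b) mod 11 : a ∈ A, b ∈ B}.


Work in Z/11Z: reduce every sum a + b modulo 11.
Enumerate all 20 pairs:
a = 0: 0+5=5, 0+6=6, 0+8=8, 0+10=10
a = 1: 1+5=6, 1+6=7, 1+8=9, 1+10=0
a = 3: 3+5=8, 3+6=9, 3+8=0, 3+10=2
a = 5: 5+5=10, 5+6=0, 5+8=2, 5+10=4
a = 6: 6+5=0, 6+6=1, 6+8=3, 6+10=5
Distinct residues collected: {0, 1, 2, 3, 4, 5, 6, 7, 8, 9, 10}
|A + B| = 11 (out of 11 total residues).

A + B = {0, 1, 2, 3, 4, 5, 6, 7, 8, 9, 10}


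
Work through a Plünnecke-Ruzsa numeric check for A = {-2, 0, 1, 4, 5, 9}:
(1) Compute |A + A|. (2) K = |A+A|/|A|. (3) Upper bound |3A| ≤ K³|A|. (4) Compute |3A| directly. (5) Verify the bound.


|A| = 6.
Step 1: Compute A + A by enumerating all 36 pairs.
A + A = {-4, -2, -1, 0, 1, 2, 3, 4, 5, 6, 7, 8, 9, 10, 13, 14, 18}, so |A + A| = 17.
Step 2: Doubling constant K = |A + A|/|A| = 17/6 = 17/6 ≈ 2.8333.
Step 3: Plünnecke-Ruzsa gives |3A| ≤ K³·|A| = (2.8333)³ · 6 ≈ 136.4722.
Step 4: Compute 3A = A + A + A directly by enumerating all triples (a,b,c) ∈ A³; |3A| = 28.
Step 5: Check 28 ≤ 136.4722? Yes ✓.

K = 17/6, Plünnecke-Ruzsa bound K³|A| ≈ 136.4722, |3A| = 28, inequality holds.


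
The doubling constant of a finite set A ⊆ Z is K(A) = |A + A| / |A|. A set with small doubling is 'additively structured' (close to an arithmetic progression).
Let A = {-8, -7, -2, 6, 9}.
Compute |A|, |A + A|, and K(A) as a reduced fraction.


|A| = 5.
Compute A + A by enumerating all 25 pairs.
A + A = {-16, -15, -14, -10, -9, -4, -2, -1, 1, 2, 4, 7, 12, 15, 18}, so |A + A| = 15.
K = |A + A| / |A| = 15/5 = 3/1 ≈ 3.0000.
Reference: AP of size 5 gives K = 9/5 ≈ 1.8000; a fully generic set of size 5 gives K ≈ 3.0000.

|A| = 5, |A + A| = 15, K = 15/5 = 3/1.


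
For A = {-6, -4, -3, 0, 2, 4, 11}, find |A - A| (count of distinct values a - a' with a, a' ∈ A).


A - A = {a - a' : a, a' ∈ A}; |A| = 7.
Bounds: 2|A|-1 ≤ |A - A| ≤ |A|² - |A| + 1, i.e. 13 ≤ |A - A| ≤ 43.
Note: 0 ∈ A - A always (from a - a). The set is symmetric: if d ∈ A - A then -d ∈ A - A.
Enumerate nonzero differences d = a - a' with a > a' (then include -d):
Positive differences: {1, 2, 3, 4, 5, 6, 7, 8, 9, 10, 11, 14, 15, 17}
Full difference set: {0} ∪ (positive diffs) ∪ (negative diffs).
|A - A| = 1 + 2·14 = 29 (matches direct enumeration: 29).

|A - A| = 29


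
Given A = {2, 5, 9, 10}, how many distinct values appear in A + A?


A + A = {a + a' : a, a' ∈ A}; |A| = 4.
General bounds: 2|A| - 1 ≤ |A + A| ≤ |A|(|A|+1)/2, i.e. 7 ≤ |A + A| ≤ 10.
Lower bound 2|A|-1 is attained iff A is an arithmetic progression.
Enumerate sums a + a' for a ≤ a' (symmetric, so this suffices):
a = 2: 2+2=4, 2+5=7, 2+9=11, 2+10=12
a = 5: 5+5=10, 5+9=14, 5+10=15
a = 9: 9+9=18, 9+10=19
a = 10: 10+10=20
Distinct sums: {4, 7, 10, 11, 12, 14, 15, 18, 19, 20}
|A + A| = 10

|A + A| = 10


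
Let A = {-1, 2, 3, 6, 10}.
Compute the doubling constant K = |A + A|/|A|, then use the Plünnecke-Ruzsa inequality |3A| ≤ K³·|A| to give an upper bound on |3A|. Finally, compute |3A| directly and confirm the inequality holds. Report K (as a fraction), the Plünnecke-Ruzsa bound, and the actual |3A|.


|A| = 5.
Step 1: Compute A + A by enumerating all 25 pairs.
A + A = {-2, 1, 2, 4, 5, 6, 8, 9, 12, 13, 16, 20}, so |A + A| = 12.
Step 2: Doubling constant K = |A + A|/|A| = 12/5 = 12/5 ≈ 2.4000.
Step 3: Plünnecke-Ruzsa gives |3A| ≤ K³·|A| = (2.4000)³ · 5 ≈ 69.1200.
Step 4: Compute 3A = A + A + A directly by enumerating all triples (a,b,c) ∈ A³; |3A| = 22.
Step 5: Check 22 ≤ 69.1200? Yes ✓.

K = 12/5, Plünnecke-Ruzsa bound K³|A| ≈ 69.1200, |3A| = 22, inequality holds.


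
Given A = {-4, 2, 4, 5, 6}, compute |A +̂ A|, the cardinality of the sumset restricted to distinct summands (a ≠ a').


Restricted sumset: A +̂ A = {a + a' : a ∈ A, a' ∈ A, a ≠ a'}.
Equivalently, take A + A and drop any sum 2a that is achievable ONLY as a + a for a ∈ A (i.e. sums representable only with equal summands).
Enumerate pairs (a, a') with a < a' (symmetric, so each unordered pair gives one sum; this covers all a ≠ a'):
  -4 + 2 = -2
  -4 + 4 = 0
  -4 + 5 = 1
  -4 + 6 = 2
  2 + 4 = 6
  2 + 5 = 7
  2 + 6 = 8
  4 + 5 = 9
  4 + 6 = 10
  5 + 6 = 11
Collected distinct sums: {-2, 0, 1, 2, 6, 7, 8, 9, 10, 11}
|A +̂ A| = 10
(Reference bound: |A +̂ A| ≥ 2|A| - 3 for |A| ≥ 2, with |A| = 5 giving ≥ 7.)

|A +̂ A| = 10


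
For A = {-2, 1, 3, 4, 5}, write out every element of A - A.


A - A = {a - a' : a, a' ∈ A}.
Compute a - a' for each ordered pair (a, a'):
a = -2: -2--2=0, -2-1=-3, -2-3=-5, -2-4=-6, -2-5=-7
a = 1: 1--2=3, 1-1=0, 1-3=-2, 1-4=-3, 1-5=-4
a = 3: 3--2=5, 3-1=2, 3-3=0, 3-4=-1, 3-5=-2
a = 4: 4--2=6, 4-1=3, 4-3=1, 4-4=0, 4-5=-1
a = 5: 5--2=7, 5-1=4, 5-3=2, 5-4=1, 5-5=0
Collecting distinct values (and noting 0 appears from a-a):
A - A = {-7, -6, -5, -4, -3, -2, -1, 0, 1, 2, 3, 4, 5, 6, 7}
|A - A| = 15

A - A = {-7, -6, -5, -4, -3, -2, -1, 0, 1, 2, 3, 4, 5, 6, 7}


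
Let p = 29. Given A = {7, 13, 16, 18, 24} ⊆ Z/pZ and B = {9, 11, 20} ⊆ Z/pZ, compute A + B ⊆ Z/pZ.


Work in Z/29Z: reduce every sum a + b modulo 29.
Enumerate all 15 pairs:
a = 7: 7+9=16, 7+11=18, 7+20=27
a = 13: 13+9=22, 13+11=24, 13+20=4
a = 16: 16+9=25, 16+11=27, 16+20=7
a = 18: 18+9=27, 18+11=0, 18+20=9
a = 24: 24+9=4, 24+11=6, 24+20=15
Distinct residues collected: {0, 4, 6, 7, 9, 15, 16, 18, 22, 24, 25, 27}
|A + B| = 12 (out of 29 total residues).

A + B = {0, 4, 6, 7, 9, 15, 16, 18, 22, 24, 25, 27}


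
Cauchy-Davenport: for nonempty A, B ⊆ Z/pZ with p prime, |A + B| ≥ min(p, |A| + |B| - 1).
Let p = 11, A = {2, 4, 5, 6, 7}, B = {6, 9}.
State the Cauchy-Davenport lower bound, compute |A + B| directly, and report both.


Cauchy-Davenport: |A + B| ≥ min(p, |A| + |B| - 1) for A, B nonempty in Z/pZ.
|A| = 5, |B| = 2, p = 11.
CD lower bound = min(11, 5 + 2 - 1) = min(11, 6) = 6.
Compute A + B mod 11 directly:
a = 2: 2+6=8, 2+9=0
a = 4: 4+6=10, 4+9=2
a = 5: 5+6=0, 5+9=3
a = 6: 6+6=1, 6+9=4
a = 7: 7+6=2, 7+9=5
A + B = {0, 1, 2, 3, 4, 5, 8, 10}, so |A + B| = 8.
Verify: 8 ≥ 6? Yes ✓.

CD lower bound = 6, actual |A + B| = 8.


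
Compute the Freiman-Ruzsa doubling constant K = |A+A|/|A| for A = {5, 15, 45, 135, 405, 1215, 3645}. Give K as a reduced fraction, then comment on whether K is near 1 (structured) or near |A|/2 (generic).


|A| = 7.
Compute A + A by enumerating all 49 pairs.
A + A = {10, 20, 30, 50, 60, 90, 140, 150, 180, 270, 410, 420, 450, 540, 810, 1220, 1230, 1260, 1350, 1620, 2430, 3650, 3660, 3690, 3780, 4050, 4860, 7290}, so |A + A| = 28.
K = |A + A| / |A| = 28/7 = 4/1 ≈ 4.0000.
Reference: AP of size 7 gives K = 13/7 ≈ 1.8571; a fully generic set of size 7 gives K ≈ 4.0000.

|A| = 7, |A + A| = 28, K = 28/7 = 4/1.


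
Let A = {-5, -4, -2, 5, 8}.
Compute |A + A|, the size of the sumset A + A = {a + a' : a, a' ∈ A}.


A + A = {a + a' : a, a' ∈ A}; |A| = 5.
General bounds: 2|A| - 1 ≤ |A + A| ≤ |A|(|A|+1)/2, i.e. 9 ≤ |A + A| ≤ 15.
Lower bound 2|A|-1 is attained iff A is an arithmetic progression.
Enumerate sums a + a' for a ≤ a' (symmetric, so this suffices):
a = -5: -5+-5=-10, -5+-4=-9, -5+-2=-7, -5+5=0, -5+8=3
a = -4: -4+-4=-8, -4+-2=-6, -4+5=1, -4+8=4
a = -2: -2+-2=-4, -2+5=3, -2+8=6
a = 5: 5+5=10, 5+8=13
a = 8: 8+8=16
Distinct sums: {-10, -9, -8, -7, -6, -4, 0, 1, 3, 4, 6, 10, 13, 16}
|A + A| = 14

|A + A| = 14


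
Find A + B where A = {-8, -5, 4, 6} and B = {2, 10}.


A + B = {a + b : a ∈ A, b ∈ B}.
Enumerate all |A|·|B| = 4·2 = 8 pairs (a, b) and collect distinct sums.
a = -8: -8+2=-6, -8+10=2
a = -5: -5+2=-3, -5+10=5
a = 4: 4+2=6, 4+10=14
a = 6: 6+2=8, 6+10=16
Collecting distinct sums: A + B = {-6, -3, 2, 5, 6, 8, 14, 16}
|A + B| = 8

A + B = {-6, -3, 2, 5, 6, 8, 14, 16}


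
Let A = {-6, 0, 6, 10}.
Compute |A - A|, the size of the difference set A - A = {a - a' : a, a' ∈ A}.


A - A = {a - a' : a, a' ∈ A}; |A| = 4.
Bounds: 2|A|-1 ≤ |A - A| ≤ |A|² - |A| + 1, i.e. 7 ≤ |A - A| ≤ 13.
Note: 0 ∈ A - A always (from a - a). The set is symmetric: if d ∈ A - A then -d ∈ A - A.
Enumerate nonzero differences d = a - a' with a > a' (then include -d):
Positive differences: {4, 6, 10, 12, 16}
Full difference set: {0} ∪ (positive diffs) ∪ (negative diffs).
|A - A| = 1 + 2·5 = 11 (matches direct enumeration: 11).

|A - A| = 11


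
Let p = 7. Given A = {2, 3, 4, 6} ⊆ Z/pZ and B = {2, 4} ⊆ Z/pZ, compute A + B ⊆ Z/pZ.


Work in Z/7Z: reduce every sum a + b modulo 7.
Enumerate all 8 pairs:
a = 2: 2+2=4, 2+4=6
a = 3: 3+2=5, 3+4=0
a = 4: 4+2=6, 4+4=1
a = 6: 6+2=1, 6+4=3
Distinct residues collected: {0, 1, 3, 4, 5, 6}
|A + B| = 6 (out of 7 total residues).

A + B = {0, 1, 3, 4, 5, 6}


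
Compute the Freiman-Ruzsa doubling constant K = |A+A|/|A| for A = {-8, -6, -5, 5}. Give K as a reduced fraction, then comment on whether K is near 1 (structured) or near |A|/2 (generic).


|A| = 4.
Compute A + A by enumerating all 16 pairs.
A + A = {-16, -14, -13, -12, -11, -10, -3, -1, 0, 10}, so |A + A| = 10.
K = |A + A| / |A| = 10/4 = 5/2 ≈ 2.5000.
Reference: AP of size 4 gives K = 7/4 ≈ 1.7500; a fully generic set of size 4 gives K ≈ 2.5000.

|A| = 4, |A + A| = 10, K = 10/4 = 5/2.


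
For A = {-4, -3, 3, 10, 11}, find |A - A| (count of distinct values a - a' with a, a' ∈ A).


A - A = {a - a' : a, a' ∈ A}; |A| = 5.
Bounds: 2|A|-1 ≤ |A - A| ≤ |A|² - |A| + 1, i.e. 9 ≤ |A - A| ≤ 21.
Note: 0 ∈ A - A always (from a - a). The set is symmetric: if d ∈ A - A then -d ∈ A - A.
Enumerate nonzero differences d = a - a' with a > a' (then include -d):
Positive differences: {1, 6, 7, 8, 13, 14, 15}
Full difference set: {0} ∪ (positive diffs) ∪ (negative diffs).
|A - A| = 1 + 2·7 = 15 (matches direct enumeration: 15).

|A - A| = 15


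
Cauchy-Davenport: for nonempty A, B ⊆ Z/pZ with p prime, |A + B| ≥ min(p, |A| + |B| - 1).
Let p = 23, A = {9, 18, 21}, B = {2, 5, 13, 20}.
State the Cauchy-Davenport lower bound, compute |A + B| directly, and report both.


Cauchy-Davenport: |A + B| ≥ min(p, |A| + |B| - 1) for A, B nonempty in Z/pZ.
|A| = 3, |B| = 4, p = 23.
CD lower bound = min(23, 3 + 4 - 1) = min(23, 6) = 6.
Compute A + B mod 23 directly:
a = 9: 9+2=11, 9+5=14, 9+13=22, 9+20=6
a = 18: 18+2=20, 18+5=0, 18+13=8, 18+20=15
a = 21: 21+2=0, 21+5=3, 21+13=11, 21+20=18
A + B = {0, 3, 6, 8, 11, 14, 15, 18, 20, 22}, so |A + B| = 10.
Verify: 10 ≥ 6? Yes ✓.

CD lower bound = 6, actual |A + B| = 10.


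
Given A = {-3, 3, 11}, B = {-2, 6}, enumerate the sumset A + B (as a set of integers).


A + B = {a + b : a ∈ A, b ∈ B}.
Enumerate all |A|·|B| = 3·2 = 6 pairs (a, b) and collect distinct sums.
a = -3: -3+-2=-5, -3+6=3
a = 3: 3+-2=1, 3+6=9
a = 11: 11+-2=9, 11+6=17
Collecting distinct sums: A + B = {-5, 1, 3, 9, 17}
|A + B| = 5

A + B = {-5, 1, 3, 9, 17}


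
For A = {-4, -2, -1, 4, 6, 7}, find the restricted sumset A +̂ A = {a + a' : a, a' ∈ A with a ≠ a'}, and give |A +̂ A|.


Restricted sumset: A +̂ A = {a + a' : a ∈ A, a' ∈ A, a ≠ a'}.
Equivalently, take A + A and drop any sum 2a that is achievable ONLY as a + a for a ∈ A (i.e. sums representable only with equal summands).
Enumerate pairs (a, a') with a < a' (symmetric, so each unordered pair gives one sum; this covers all a ≠ a'):
  -4 + -2 = -6
  -4 + -1 = -5
  -4 + 4 = 0
  -4 + 6 = 2
  -4 + 7 = 3
  -2 + -1 = -3
  -2 + 4 = 2
  -2 + 6 = 4
  -2 + 7 = 5
  -1 + 4 = 3
  -1 + 6 = 5
  -1 + 7 = 6
  4 + 6 = 10
  4 + 7 = 11
  6 + 7 = 13
Collected distinct sums: {-6, -5, -3, 0, 2, 3, 4, 5, 6, 10, 11, 13}
|A +̂ A| = 12
(Reference bound: |A +̂ A| ≥ 2|A| - 3 for |A| ≥ 2, with |A| = 6 giving ≥ 9.)

|A +̂ A| = 12


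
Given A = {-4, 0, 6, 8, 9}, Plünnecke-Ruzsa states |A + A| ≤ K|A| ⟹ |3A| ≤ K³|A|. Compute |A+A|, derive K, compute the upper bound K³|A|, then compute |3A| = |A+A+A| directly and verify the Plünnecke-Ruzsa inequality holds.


|A| = 5.
Step 1: Compute A + A by enumerating all 25 pairs.
A + A = {-8, -4, 0, 2, 4, 5, 6, 8, 9, 12, 14, 15, 16, 17, 18}, so |A + A| = 15.
Step 2: Doubling constant K = |A + A|/|A| = 15/5 = 15/5 ≈ 3.0000.
Step 3: Plünnecke-Ruzsa gives |3A| ≤ K³·|A| = (3.0000)³ · 5 ≈ 135.0000.
Step 4: Compute 3A = A + A + A directly by enumerating all triples (a,b,c) ∈ A³; |3A| = 29.
Step 5: Check 29 ≤ 135.0000? Yes ✓.

K = 15/5, Plünnecke-Ruzsa bound K³|A| ≈ 135.0000, |3A| = 29, inequality holds.


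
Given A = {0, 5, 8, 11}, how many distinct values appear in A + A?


A + A = {a + a' : a, a' ∈ A}; |A| = 4.
General bounds: 2|A| - 1 ≤ |A + A| ≤ |A|(|A|+1)/2, i.e. 7 ≤ |A + A| ≤ 10.
Lower bound 2|A|-1 is attained iff A is an arithmetic progression.
Enumerate sums a + a' for a ≤ a' (symmetric, so this suffices):
a = 0: 0+0=0, 0+5=5, 0+8=8, 0+11=11
a = 5: 5+5=10, 5+8=13, 5+11=16
a = 8: 8+8=16, 8+11=19
a = 11: 11+11=22
Distinct sums: {0, 5, 8, 10, 11, 13, 16, 19, 22}
|A + A| = 9

|A + A| = 9


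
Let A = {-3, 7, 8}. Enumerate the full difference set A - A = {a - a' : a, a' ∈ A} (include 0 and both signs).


A - A = {a - a' : a, a' ∈ A}.
Compute a - a' for each ordered pair (a, a'):
a = -3: -3--3=0, -3-7=-10, -3-8=-11
a = 7: 7--3=10, 7-7=0, 7-8=-1
a = 8: 8--3=11, 8-7=1, 8-8=0
Collecting distinct values (and noting 0 appears from a-a):
A - A = {-11, -10, -1, 0, 1, 10, 11}
|A - A| = 7

A - A = {-11, -10, -1, 0, 1, 10, 11}


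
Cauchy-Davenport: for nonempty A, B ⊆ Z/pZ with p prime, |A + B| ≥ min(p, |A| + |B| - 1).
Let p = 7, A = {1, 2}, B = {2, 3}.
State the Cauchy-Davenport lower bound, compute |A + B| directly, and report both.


Cauchy-Davenport: |A + B| ≥ min(p, |A| + |B| - 1) for A, B nonempty in Z/pZ.
|A| = 2, |B| = 2, p = 7.
CD lower bound = min(7, 2 + 2 - 1) = min(7, 3) = 3.
Compute A + B mod 7 directly:
a = 1: 1+2=3, 1+3=4
a = 2: 2+2=4, 2+3=5
A + B = {3, 4, 5}, so |A + B| = 3.
Verify: 3 ≥ 3? Yes ✓.

CD lower bound = 3, actual |A + B| = 3.


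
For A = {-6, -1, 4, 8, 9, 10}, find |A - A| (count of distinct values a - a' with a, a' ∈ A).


A - A = {a - a' : a, a' ∈ A}; |A| = 6.
Bounds: 2|A|-1 ≤ |A - A| ≤ |A|² - |A| + 1, i.e. 11 ≤ |A - A| ≤ 31.
Note: 0 ∈ A - A always (from a - a). The set is symmetric: if d ∈ A - A then -d ∈ A - A.
Enumerate nonzero differences d = a - a' with a > a' (then include -d):
Positive differences: {1, 2, 4, 5, 6, 9, 10, 11, 14, 15, 16}
Full difference set: {0} ∪ (positive diffs) ∪ (negative diffs).
|A - A| = 1 + 2·11 = 23 (matches direct enumeration: 23).

|A - A| = 23


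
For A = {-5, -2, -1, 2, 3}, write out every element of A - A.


A - A = {a - a' : a, a' ∈ A}.
Compute a - a' for each ordered pair (a, a'):
a = -5: -5--5=0, -5--2=-3, -5--1=-4, -5-2=-7, -5-3=-8
a = -2: -2--5=3, -2--2=0, -2--1=-1, -2-2=-4, -2-3=-5
a = -1: -1--5=4, -1--2=1, -1--1=0, -1-2=-3, -1-3=-4
a = 2: 2--5=7, 2--2=4, 2--1=3, 2-2=0, 2-3=-1
a = 3: 3--5=8, 3--2=5, 3--1=4, 3-2=1, 3-3=0
Collecting distinct values (and noting 0 appears from a-a):
A - A = {-8, -7, -5, -4, -3, -1, 0, 1, 3, 4, 5, 7, 8}
|A - A| = 13

A - A = {-8, -7, -5, -4, -3, -1, 0, 1, 3, 4, 5, 7, 8}


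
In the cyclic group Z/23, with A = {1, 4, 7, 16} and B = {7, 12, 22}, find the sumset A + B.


Work in Z/23Z: reduce every sum a + b modulo 23.
Enumerate all 12 pairs:
a = 1: 1+7=8, 1+12=13, 1+22=0
a = 4: 4+7=11, 4+12=16, 4+22=3
a = 7: 7+7=14, 7+12=19, 7+22=6
a = 16: 16+7=0, 16+12=5, 16+22=15
Distinct residues collected: {0, 3, 5, 6, 8, 11, 13, 14, 15, 16, 19}
|A + B| = 11 (out of 23 total residues).

A + B = {0, 3, 5, 6, 8, 11, 13, 14, 15, 16, 19}


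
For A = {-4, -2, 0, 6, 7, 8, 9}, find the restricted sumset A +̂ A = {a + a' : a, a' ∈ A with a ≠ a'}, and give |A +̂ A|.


Restricted sumset: A +̂ A = {a + a' : a ∈ A, a' ∈ A, a ≠ a'}.
Equivalently, take A + A and drop any sum 2a that is achievable ONLY as a + a for a ∈ A (i.e. sums representable only with equal summands).
Enumerate pairs (a, a') with a < a' (symmetric, so each unordered pair gives one sum; this covers all a ≠ a'):
  -4 + -2 = -6
  -4 + 0 = -4
  -4 + 6 = 2
  -4 + 7 = 3
  -4 + 8 = 4
  -4 + 9 = 5
  -2 + 0 = -2
  -2 + 6 = 4
  -2 + 7 = 5
  -2 + 8 = 6
  -2 + 9 = 7
  0 + 6 = 6
  0 + 7 = 7
  0 + 8 = 8
  0 + 9 = 9
  6 + 7 = 13
  6 + 8 = 14
  6 + 9 = 15
  7 + 8 = 15
  7 + 9 = 16
  8 + 9 = 17
Collected distinct sums: {-6, -4, -2, 2, 3, 4, 5, 6, 7, 8, 9, 13, 14, 15, 16, 17}
|A +̂ A| = 16
(Reference bound: |A +̂ A| ≥ 2|A| - 3 for |A| ≥ 2, with |A| = 7 giving ≥ 11.)

|A +̂ A| = 16


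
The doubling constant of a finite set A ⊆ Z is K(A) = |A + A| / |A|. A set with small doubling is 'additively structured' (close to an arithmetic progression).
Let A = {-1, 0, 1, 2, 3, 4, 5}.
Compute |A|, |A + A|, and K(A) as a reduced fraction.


|A| = 7.
Compute A + A by enumerating all 49 pairs.
A + A = {-2, -1, 0, 1, 2, 3, 4, 5, 6, 7, 8, 9, 10}, so |A + A| = 13.
K = |A + A| / |A| = 13/7 (already in lowest terms) ≈ 1.8571.
Reference: AP of size 7 gives K = 13/7 ≈ 1.8571; a fully generic set of size 7 gives K ≈ 4.0000.

|A| = 7, |A + A| = 13, K = 13/7.


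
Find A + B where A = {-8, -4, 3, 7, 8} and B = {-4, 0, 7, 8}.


A + B = {a + b : a ∈ A, b ∈ B}.
Enumerate all |A|·|B| = 5·4 = 20 pairs (a, b) and collect distinct sums.
a = -8: -8+-4=-12, -8+0=-8, -8+7=-1, -8+8=0
a = -4: -4+-4=-8, -4+0=-4, -4+7=3, -4+8=4
a = 3: 3+-4=-1, 3+0=3, 3+7=10, 3+8=11
a = 7: 7+-4=3, 7+0=7, 7+7=14, 7+8=15
a = 8: 8+-4=4, 8+0=8, 8+7=15, 8+8=16
Collecting distinct sums: A + B = {-12, -8, -4, -1, 0, 3, 4, 7, 8, 10, 11, 14, 15, 16}
|A + B| = 14

A + B = {-12, -8, -4, -1, 0, 3, 4, 7, 8, 10, 11, 14, 15, 16}


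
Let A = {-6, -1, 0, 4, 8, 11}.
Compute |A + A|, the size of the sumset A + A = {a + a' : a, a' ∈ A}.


A + A = {a + a' : a, a' ∈ A}; |A| = 6.
General bounds: 2|A| - 1 ≤ |A + A| ≤ |A|(|A|+1)/2, i.e. 11 ≤ |A + A| ≤ 21.
Lower bound 2|A|-1 is attained iff A is an arithmetic progression.
Enumerate sums a + a' for a ≤ a' (symmetric, so this suffices):
a = -6: -6+-6=-12, -6+-1=-7, -6+0=-6, -6+4=-2, -6+8=2, -6+11=5
a = -1: -1+-1=-2, -1+0=-1, -1+4=3, -1+8=7, -1+11=10
a = 0: 0+0=0, 0+4=4, 0+8=8, 0+11=11
a = 4: 4+4=8, 4+8=12, 4+11=15
a = 8: 8+8=16, 8+11=19
a = 11: 11+11=22
Distinct sums: {-12, -7, -6, -2, -1, 0, 2, 3, 4, 5, 7, 8, 10, 11, 12, 15, 16, 19, 22}
|A + A| = 19

|A + A| = 19


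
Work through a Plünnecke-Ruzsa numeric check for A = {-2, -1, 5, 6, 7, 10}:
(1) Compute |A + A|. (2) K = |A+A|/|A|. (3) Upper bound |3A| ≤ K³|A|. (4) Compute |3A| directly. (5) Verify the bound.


|A| = 6.
Step 1: Compute A + A by enumerating all 36 pairs.
A + A = {-4, -3, -2, 3, 4, 5, 6, 8, 9, 10, 11, 12, 13, 14, 15, 16, 17, 20}, so |A + A| = 18.
Step 2: Doubling constant K = |A + A|/|A| = 18/6 = 18/6 ≈ 3.0000.
Step 3: Plünnecke-Ruzsa gives |3A| ≤ K³·|A| = (3.0000)³ · 6 ≈ 162.0000.
Step 4: Compute 3A = A + A + A directly by enumerating all triples (a,b,c) ∈ A³; |3A| = 32.
Step 5: Check 32 ≤ 162.0000? Yes ✓.

K = 18/6, Plünnecke-Ruzsa bound K³|A| ≈ 162.0000, |3A| = 32, inequality holds.


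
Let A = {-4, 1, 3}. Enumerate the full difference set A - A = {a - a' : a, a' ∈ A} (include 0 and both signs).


A - A = {a - a' : a, a' ∈ A}.
Compute a - a' for each ordered pair (a, a'):
a = -4: -4--4=0, -4-1=-5, -4-3=-7
a = 1: 1--4=5, 1-1=0, 1-3=-2
a = 3: 3--4=7, 3-1=2, 3-3=0
Collecting distinct values (and noting 0 appears from a-a):
A - A = {-7, -5, -2, 0, 2, 5, 7}
|A - A| = 7

A - A = {-7, -5, -2, 0, 2, 5, 7}


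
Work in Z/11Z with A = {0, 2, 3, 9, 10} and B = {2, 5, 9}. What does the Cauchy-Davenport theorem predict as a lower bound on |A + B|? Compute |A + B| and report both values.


Cauchy-Davenport: |A + B| ≥ min(p, |A| + |B| - 1) for A, B nonempty in Z/pZ.
|A| = 5, |B| = 3, p = 11.
CD lower bound = min(11, 5 + 3 - 1) = min(11, 7) = 7.
Compute A + B mod 11 directly:
a = 0: 0+2=2, 0+5=5, 0+9=9
a = 2: 2+2=4, 2+5=7, 2+9=0
a = 3: 3+2=5, 3+5=8, 3+9=1
a = 9: 9+2=0, 9+5=3, 9+9=7
a = 10: 10+2=1, 10+5=4, 10+9=8
A + B = {0, 1, 2, 3, 4, 5, 7, 8, 9}, so |A + B| = 9.
Verify: 9 ≥ 7? Yes ✓.

CD lower bound = 7, actual |A + B| = 9.


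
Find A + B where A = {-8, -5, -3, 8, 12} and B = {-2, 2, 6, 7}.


A + B = {a + b : a ∈ A, b ∈ B}.
Enumerate all |A|·|B| = 5·4 = 20 pairs (a, b) and collect distinct sums.
a = -8: -8+-2=-10, -8+2=-6, -8+6=-2, -8+7=-1
a = -5: -5+-2=-7, -5+2=-3, -5+6=1, -5+7=2
a = -3: -3+-2=-5, -3+2=-1, -3+6=3, -3+7=4
a = 8: 8+-2=6, 8+2=10, 8+6=14, 8+7=15
a = 12: 12+-2=10, 12+2=14, 12+6=18, 12+7=19
Collecting distinct sums: A + B = {-10, -7, -6, -5, -3, -2, -1, 1, 2, 3, 4, 6, 10, 14, 15, 18, 19}
|A + B| = 17

A + B = {-10, -7, -6, -5, -3, -2, -1, 1, 2, 3, 4, 6, 10, 14, 15, 18, 19}


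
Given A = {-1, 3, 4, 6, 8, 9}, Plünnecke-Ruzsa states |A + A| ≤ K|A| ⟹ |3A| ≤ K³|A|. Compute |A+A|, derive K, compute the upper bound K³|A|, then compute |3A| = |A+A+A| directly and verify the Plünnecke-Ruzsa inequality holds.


|A| = 6.
Step 1: Compute A + A by enumerating all 36 pairs.
A + A = {-2, 2, 3, 5, 6, 7, 8, 9, 10, 11, 12, 13, 14, 15, 16, 17, 18}, so |A + A| = 17.
Step 2: Doubling constant K = |A + A|/|A| = 17/6 = 17/6 ≈ 2.8333.
Step 3: Plünnecke-Ruzsa gives |3A| ≤ K³·|A| = (2.8333)³ · 6 ≈ 136.4722.
Step 4: Compute 3A = A + A + A directly by enumerating all triples (a,b,c) ∈ A³; |3A| = 27.
Step 5: Check 27 ≤ 136.4722? Yes ✓.

K = 17/6, Plünnecke-Ruzsa bound K³|A| ≈ 136.4722, |3A| = 27, inequality holds.


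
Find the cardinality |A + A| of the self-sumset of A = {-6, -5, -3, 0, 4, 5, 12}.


A + A = {a + a' : a, a' ∈ A}; |A| = 7.
General bounds: 2|A| - 1 ≤ |A + A| ≤ |A|(|A|+1)/2, i.e. 13 ≤ |A + A| ≤ 28.
Lower bound 2|A|-1 is attained iff A is an arithmetic progression.
Enumerate sums a + a' for a ≤ a' (symmetric, so this suffices):
a = -6: -6+-6=-12, -6+-5=-11, -6+-3=-9, -6+0=-6, -6+4=-2, -6+5=-1, -6+12=6
a = -5: -5+-5=-10, -5+-3=-8, -5+0=-5, -5+4=-1, -5+5=0, -5+12=7
a = -3: -3+-3=-6, -3+0=-3, -3+4=1, -3+5=2, -3+12=9
a = 0: 0+0=0, 0+4=4, 0+5=5, 0+12=12
a = 4: 4+4=8, 4+5=9, 4+12=16
a = 5: 5+5=10, 5+12=17
a = 12: 12+12=24
Distinct sums: {-12, -11, -10, -9, -8, -6, -5, -3, -2, -1, 0, 1, 2, 4, 5, 6, 7, 8, 9, 10, 12, 16, 17, 24}
|A + A| = 24

|A + A| = 24


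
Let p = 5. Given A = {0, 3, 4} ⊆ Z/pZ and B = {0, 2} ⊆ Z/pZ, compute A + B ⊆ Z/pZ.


Work in Z/5Z: reduce every sum a + b modulo 5.
Enumerate all 6 pairs:
a = 0: 0+0=0, 0+2=2
a = 3: 3+0=3, 3+2=0
a = 4: 4+0=4, 4+2=1
Distinct residues collected: {0, 1, 2, 3, 4}
|A + B| = 5 (out of 5 total residues).

A + B = {0, 1, 2, 3, 4}


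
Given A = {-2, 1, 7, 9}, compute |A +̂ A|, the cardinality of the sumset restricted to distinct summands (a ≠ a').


Restricted sumset: A +̂ A = {a + a' : a ∈ A, a' ∈ A, a ≠ a'}.
Equivalently, take A + A and drop any sum 2a that is achievable ONLY as a + a for a ∈ A (i.e. sums representable only with equal summands).
Enumerate pairs (a, a') with a < a' (symmetric, so each unordered pair gives one sum; this covers all a ≠ a'):
  -2 + 1 = -1
  -2 + 7 = 5
  -2 + 9 = 7
  1 + 7 = 8
  1 + 9 = 10
  7 + 9 = 16
Collected distinct sums: {-1, 5, 7, 8, 10, 16}
|A +̂ A| = 6
(Reference bound: |A +̂ A| ≥ 2|A| - 3 for |A| ≥ 2, with |A| = 4 giving ≥ 5.)

|A +̂ A| = 6


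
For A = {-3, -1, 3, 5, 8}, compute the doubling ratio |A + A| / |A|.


|A| = 5.
Compute A + A by enumerating all 25 pairs.
A + A = {-6, -4, -2, 0, 2, 4, 5, 6, 7, 8, 10, 11, 13, 16}, so |A + A| = 14.
K = |A + A| / |A| = 14/5 (already in lowest terms) ≈ 2.8000.
Reference: AP of size 5 gives K = 9/5 ≈ 1.8000; a fully generic set of size 5 gives K ≈ 3.0000.

|A| = 5, |A + A| = 14, K = 14/5.


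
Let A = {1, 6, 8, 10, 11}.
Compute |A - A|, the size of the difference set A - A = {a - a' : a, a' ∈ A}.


A - A = {a - a' : a, a' ∈ A}; |A| = 5.
Bounds: 2|A|-1 ≤ |A - A| ≤ |A|² - |A| + 1, i.e. 9 ≤ |A - A| ≤ 21.
Note: 0 ∈ A - A always (from a - a). The set is symmetric: if d ∈ A - A then -d ∈ A - A.
Enumerate nonzero differences d = a - a' with a > a' (then include -d):
Positive differences: {1, 2, 3, 4, 5, 7, 9, 10}
Full difference set: {0} ∪ (positive diffs) ∪ (negative diffs).
|A - A| = 1 + 2·8 = 17 (matches direct enumeration: 17).

|A - A| = 17


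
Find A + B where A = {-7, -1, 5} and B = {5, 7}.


A + B = {a + b : a ∈ A, b ∈ B}.
Enumerate all |A|·|B| = 3·2 = 6 pairs (a, b) and collect distinct sums.
a = -7: -7+5=-2, -7+7=0
a = -1: -1+5=4, -1+7=6
a = 5: 5+5=10, 5+7=12
Collecting distinct sums: A + B = {-2, 0, 4, 6, 10, 12}
|A + B| = 6

A + B = {-2, 0, 4, 6, 10, 12}


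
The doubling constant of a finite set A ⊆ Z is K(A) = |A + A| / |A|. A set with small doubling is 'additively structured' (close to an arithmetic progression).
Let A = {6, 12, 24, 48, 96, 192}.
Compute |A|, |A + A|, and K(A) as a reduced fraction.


|A| = 6.
Compute A + A by enumerating all 36 pairs.
A + A = {12, 18, 24, 30, 36, 48, 54, 60, 72, 96, 102, 108, 120, 144, 192, 198, 204, 216, 240, 288, 384}, so |A + A| = 21.
K = |A + A| / |A| = 21/6 = 7/2 ≈ 3.5000.
Reference: AP of size 6 gives K = 11/6 ≈ 1.8333; a fully generic set of size 6 gives K ≈ 3.5000.

|A| = 6, |A + A| = 21, K = 21/6 = 7/2.


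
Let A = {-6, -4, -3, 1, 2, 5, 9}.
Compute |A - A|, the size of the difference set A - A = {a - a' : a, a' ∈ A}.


A - A = {a - a' : a, a' ∈ A}; |A| = 7.
Bounds: 2|A|-1 ≤ |A - A| ≤ |A|² - |A| + 1, i.e. 13 ≤ |A - A| ≤ 43.
Note: 0 ∈ A - A always (from a - a). The set is symmetric: if d ∈ A - A then -d ∈ A - A.
Enumerate nonzero differences d = a - a' with a > a' (then include -d):
Positive differences: {1, 2, 3, 4, 5, 6, 7, 8, 9, 11, 12, 13, 15}
Full difference set: {0} ∪ (positive diffs) ∪ (negative diffs).
|A - A| = 1 + 2·13 = 27 (matches direct enumeration: 27).

|A - A| = 27


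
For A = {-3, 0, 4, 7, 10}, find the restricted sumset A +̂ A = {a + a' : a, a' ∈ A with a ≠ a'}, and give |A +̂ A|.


Restricted sumset: A +̂ A = {a + a' : a ∈ A, a' ∈ A, a ≠ a'}.
Equivalently, take A + A and drop any sum 2a that is achievable ONLY as a + a for a ∈ A (i.e. sums representable only with equal summands).
Enumerate pairs (a, a') with a < a' (symmetric, so each unordered pair gives one sum; this covers all a ≠ a'):
  -3 + 0 = -3
  -3 + 4 = 1
  -3 + 7 = 4
  -3 + 10 = 7
  0 + 4 = 4
  0 + 7 = 7
  0 + 10 = 10
  4 + 7 = 11
  4 + 10 = 14
  7 + 10 = 17
Collected distinct sums: {-3, 1, 4, 7, 10, 11, 14, 17}
|A +̂ A| = 8
(Reference bound: |A +̂ A| ≥ 2|A| - 3 for |A| ≥ 2, with |A| = 5 giving ≥ 7.)

|A +̂ A| = 8


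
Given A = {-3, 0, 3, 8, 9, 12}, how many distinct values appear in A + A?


A + A = {a + a' : a, a' ∈ A}; |A| = 6.
General bounds: 2|A| - 1 ≤ |A + A| ≤ |A|(|A|+1)/2, i.e. 11 ≤ |A + A| ≤ 21.
Lower bound 2|A|-1 is attained iff A is an arithmetic progression.
Enumerate sums a + a' for a ≤ a' (symmetric, so this suffices):
a = -3: -3+-3=-6, -3+0=-3, -3+3=0, -3+8=5, -3+9=6, -3+12=9
a = 0: 0+0=0, 0+3=3, 0+8=8, 0+9=9, 0+12=12
a = 3: 3+3=6, 3+8=11, 3+9=12, 3+12=15
a = 8: 8+8=16, 8+9=17, 8+12=20
a = 9: 9+9=18, 9+12=21
a = 12: 12+12=24
Distinct sums: {-6, -3, 0, 3, 5, 6, 8, 9, 11, 12, 15, 16, 17, 18, 20, 21, 24}
|A + A| = 17

|A + A| = 17


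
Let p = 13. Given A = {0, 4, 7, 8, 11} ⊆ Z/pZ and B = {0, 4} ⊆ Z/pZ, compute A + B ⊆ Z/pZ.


Work in Z/13Z: reduce every sum a + b modulo 13.
Enumerate all 10 pairs:
a = 0: 0+0=0, 0+4=4
a = 4: 4+0=4, 4+4=8
a = 7: 7+0=7, 7+4=11
a = 8: 8+0=8, 8+4=12
a = 11: 11+0=11, 11+4=2
Distinct residues collected: {0, 2, 4, 7, 8, 11, 12}
|A + B| = 7 (out of 13 total residues).

A + B = {0, 2, 4, 7, 8, 11, 12}


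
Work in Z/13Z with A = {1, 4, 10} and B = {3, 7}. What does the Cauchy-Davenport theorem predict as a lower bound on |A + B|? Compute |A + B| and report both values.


Cauchy-Davenport: |A + B| ≥ min(p, |A| + |B| - 1) for A, B nonempty in Z/pZ.
|A| = 3, |B| = 2, p = 13.
CD lower bound = min(13, 3 + 2 - 1) = min(13, 4) = 4.
Compute A + B mod 13 directly:
a = 1: 1+3=4, 1+7=8
a = 4: 4+3=7, 4+7=11
a = 10: 10+3=0, 10+7=4
A + B = {0, 4, 7, 8, 11}, so |A + B| = 5.
Verify: 5 ≥ 4? Yes ✓.

CD lower bound = 4, actual |A + B| = 5.


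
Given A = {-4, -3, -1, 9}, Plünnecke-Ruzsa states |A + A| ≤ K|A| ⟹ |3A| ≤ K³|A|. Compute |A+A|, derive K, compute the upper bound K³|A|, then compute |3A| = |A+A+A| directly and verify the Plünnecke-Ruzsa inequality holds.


|A| = 4.
Step 1: Compute A + A by enumerating all 16 pairs.
A + A = {-8, -7, -6, -5, -4, -2, 5, 6, 8, 18}, so |A + A| = 10.
Step 2: Doubling constant K = |A + A|/|A| = 10/4 = 10/4 ≈ 2.5000.
Step 3: Plünnecke-Ruzsa gives |3A| ≤ K³·|A| = (2.5000)³ · 4 ≈ 62.5000.
Step 4: Compute 3A = A + A + A directly by enumerating all triples (a,b,c) ∈ A³; |3A| = 19.
Step 5: Check 19 ≤ 62.5000? Yes ✓.

K = 10/4, Plünnecke-Ruzsa bound K³|A| ≈ 62.5000, |3A| = 19, inequality holds.


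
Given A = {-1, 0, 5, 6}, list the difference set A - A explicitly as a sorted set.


A - A = {a - a' : a, a' ∈ A}.
Compute a - a' for each ordered pair (a, a'):
a = -1: -1--1=0, -1-0=-1, -1-5=-6, -1-6=-7
a = 0: 0--1=1, 0-0=0, 0-5=-5, 0-6=-6
a = 5: 5--1=6, 5-0=5, 5-5=0, 5-6=-1
a = 6: 6--1=7, 6-0=6, 6-5=1, 6-6=0
Collecting distinct values (and noting 0 appears from a-a):
A - A = {-7, -6, -5, -1, 0, 1, 5, 6, 7}
|A - A| = 9

A - A = {-7, -6, -5, -1, 0, 1, 5, 6, 7}


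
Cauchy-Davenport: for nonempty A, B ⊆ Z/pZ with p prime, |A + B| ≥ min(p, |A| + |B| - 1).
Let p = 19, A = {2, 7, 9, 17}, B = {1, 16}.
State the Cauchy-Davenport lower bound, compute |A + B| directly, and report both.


Cauchy-Davenport: |A + B| ≥ min(p, |A| + |B| - 1) for A, B nonempty in Z/pZ.
|A| = 4, |B| = 2, p = 19.
CD lower bound = min(19, 4 + 2 - 1) = min(19, 5) = 5.
Compute A + B mod 19 directly:
a = 2: 2+1=3, 2+16=18
a = 7: 7+1=8, 7+16=4
a = 9: 9+1=10, 9+16=6
a = 17: 17+1=18, 17+16=14
A + B = {3, 4, 6, 8, 10, 14, 18}, so |A + B| = 7.
Verify: 7 ≥ 5? Yes ✓.

CD lower bound = 5, actual |A + B| = 7.


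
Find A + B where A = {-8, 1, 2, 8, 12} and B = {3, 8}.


A + B = {a + b : a ∈ A, b ∈ B}.
Enumerate all |A|·|B| = 5·2 = 10 pairs (a, b) and collect distinct sums.
a = -8: -8+3=-5, -8+8=0
a = 1: 1+3=4, 1+8=9
a = 2: 2+3=5, 2+8=10
a = 8: 8+3=11, 8+8=16
a = 12: 12+3=15, 12+8=20
Collecting distinct sums: A + B = {-5, 0, 4, 5, 9, 10, 11, 15, 16, 20}
|A + B| = 10

A + B = {-5, 0, 4, 5, 9, 10, 11, 15, 16, 20}
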